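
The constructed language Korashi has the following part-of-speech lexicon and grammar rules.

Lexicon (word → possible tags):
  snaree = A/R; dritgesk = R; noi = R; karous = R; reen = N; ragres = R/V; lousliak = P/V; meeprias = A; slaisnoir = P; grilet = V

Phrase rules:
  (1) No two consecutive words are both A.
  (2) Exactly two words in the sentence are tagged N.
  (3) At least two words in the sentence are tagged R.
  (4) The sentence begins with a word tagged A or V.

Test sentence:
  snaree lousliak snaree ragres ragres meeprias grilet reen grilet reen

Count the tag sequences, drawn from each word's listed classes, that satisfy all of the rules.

8

Candidates per position — 1:snaree {A,R}; 2:lousliak {P,V}; 3:snaree {A,R}; 4:ragres {R,V}; 5:ragres {R,V}; 6:meeprias {A}; 7:grilet {V}; 8:reen {N}; 9:grilet {V}; 10:reen {N}.
There are 32 candidate sequences in total.
Checking each against the rules leaves 8 sequences.
Count = 8.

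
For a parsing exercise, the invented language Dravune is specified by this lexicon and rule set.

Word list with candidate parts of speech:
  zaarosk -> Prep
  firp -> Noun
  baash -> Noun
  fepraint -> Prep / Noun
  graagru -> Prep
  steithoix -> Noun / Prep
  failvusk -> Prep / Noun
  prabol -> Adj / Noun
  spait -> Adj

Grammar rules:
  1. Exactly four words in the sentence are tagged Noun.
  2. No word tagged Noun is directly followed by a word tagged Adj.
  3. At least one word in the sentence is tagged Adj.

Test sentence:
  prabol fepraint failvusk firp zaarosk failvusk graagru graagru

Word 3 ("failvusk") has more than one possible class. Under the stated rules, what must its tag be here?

Candidates per position — 1:prabol {Adj,Noun}; 2:fepraint {Prep,Noun}; 3:failvusk {Prep,Noun}; 4:firp {Noun}; 5:zaarosk {Prep}; 6:failvusk {Prep,Noun}; 7:graagru {Prep}; 8:graagru {Prep}.
If word 1 were Noun, no tagging could satisfy rule 3; so word 1 is Adj.
If word 2 were Prep, no tagging could satisfy rule 1; so word 2 is Noun.
If word 3 were Prep, no tagging could satisfy rule 1; so word 3 is Noun.
If word 6 were Prep, no tagging could satisfy rule 1; so word 6 is Noun.
The unique satisfying tagging is: Adj Noun Noun Noun Prep Noun Prep Prep.
Verifying each rule — rule 1 holds; rule 2 holds; rule 3 holds.

Noun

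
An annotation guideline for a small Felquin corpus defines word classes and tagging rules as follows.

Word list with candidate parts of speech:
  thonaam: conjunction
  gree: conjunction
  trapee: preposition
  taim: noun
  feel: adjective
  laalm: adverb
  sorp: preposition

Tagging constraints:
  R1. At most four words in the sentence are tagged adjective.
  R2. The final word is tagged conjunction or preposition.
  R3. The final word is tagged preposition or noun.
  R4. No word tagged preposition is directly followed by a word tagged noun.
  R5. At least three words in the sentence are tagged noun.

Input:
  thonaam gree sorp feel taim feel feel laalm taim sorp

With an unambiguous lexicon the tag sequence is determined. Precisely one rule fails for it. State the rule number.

5

Fixed tagging: conjunction conjunction preposition adjective noun adjective adjective adverb noun preposition.
Applying the rules: R1 holds, R2 holds, R3 holds, R4 holds, R5 violated.
Only rule 5 fails.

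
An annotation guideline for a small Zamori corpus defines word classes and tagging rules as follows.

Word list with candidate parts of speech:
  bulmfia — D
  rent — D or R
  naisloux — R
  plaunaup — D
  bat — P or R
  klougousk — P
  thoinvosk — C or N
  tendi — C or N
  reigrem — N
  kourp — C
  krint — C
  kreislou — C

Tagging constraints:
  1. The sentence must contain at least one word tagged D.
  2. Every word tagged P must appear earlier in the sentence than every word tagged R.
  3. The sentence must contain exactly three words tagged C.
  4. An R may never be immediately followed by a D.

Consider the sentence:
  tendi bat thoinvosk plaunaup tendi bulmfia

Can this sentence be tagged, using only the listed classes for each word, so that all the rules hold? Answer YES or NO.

Candidates per position — 1:tendi {C,N}; 2:bat {P,R}; 3:thoinvosk {C,N}; 4:plaunaup {D}; 5:tendi {C,N}; 6:bulmfia {D}.
One satisfying assignment: C P C D C D.
Rule-by-rule: rule 1 ✓; rule 2 ✓; rule 3 ✓; rule 4 ✓.

YES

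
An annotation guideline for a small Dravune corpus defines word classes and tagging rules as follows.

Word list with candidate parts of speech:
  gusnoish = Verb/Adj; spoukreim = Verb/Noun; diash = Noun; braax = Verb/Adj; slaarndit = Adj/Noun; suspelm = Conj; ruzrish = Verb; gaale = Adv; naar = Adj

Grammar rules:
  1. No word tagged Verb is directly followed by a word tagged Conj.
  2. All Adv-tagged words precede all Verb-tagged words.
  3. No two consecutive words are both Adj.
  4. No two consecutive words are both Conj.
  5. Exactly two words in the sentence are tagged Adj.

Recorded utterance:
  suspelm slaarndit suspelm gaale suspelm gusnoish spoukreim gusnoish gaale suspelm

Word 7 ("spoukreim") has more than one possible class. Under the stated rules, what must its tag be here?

Noun

Candidates per position — 1:suspelm {Conj}; 2:slaarndit {Adj,Noun}; 3:suspelm {Conj}; 4:gaale {Adv}; 5:suspelm {Conj}; 6:gusnoish {Verb,Adj}; 7:spoukreim {Verb,Noun}; 8:gusnoish {Verb,Adj}; 9:gaale {Adv}; 10:suspelm {Conj}.
Position 6: tagging it Verb would leave rule 2 unsatisfiable, so it must be Adj.
Position 7: tagging it Verb would leave rule 2 unsatisfiable, so it must be Noun.
Position 8: tagging it Verb would leave rule 2 unsatisfiable, so it must be Adj.
Position 2: tagging it Adj would leave rule 5 unsatisfiable, so it must be Noun.
So the tagging must be: Conj Noun Conj Adv Conj Adj Noun Adj Adv Conj.
Verifying each rule — rule 1 satisfied; rule 2 satisfied; rule 3 satisfied; rule 4 satisfied; rule 5 satisfied.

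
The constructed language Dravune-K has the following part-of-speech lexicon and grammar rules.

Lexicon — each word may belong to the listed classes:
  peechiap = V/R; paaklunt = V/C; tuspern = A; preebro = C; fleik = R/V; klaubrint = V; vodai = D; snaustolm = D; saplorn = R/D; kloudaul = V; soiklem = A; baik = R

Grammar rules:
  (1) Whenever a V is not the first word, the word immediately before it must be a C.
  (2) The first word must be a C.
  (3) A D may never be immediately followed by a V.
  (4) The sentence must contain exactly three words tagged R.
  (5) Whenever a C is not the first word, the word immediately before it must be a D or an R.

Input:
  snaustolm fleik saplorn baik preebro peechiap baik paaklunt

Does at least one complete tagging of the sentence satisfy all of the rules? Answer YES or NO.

Candidates per position — 1:snaustolm {D}; 2:fleik {R,V}; 3:saplorn {R,D}; 4:baik {R}; 5:preebro {C}; 6:peechiap {V,R}; 7:baik {R}; 8:paaklunt {V,C}.
Rule 2 cannot be satisfied by any choice of tags from the lexicon.
So there is no consistent tagging.

NO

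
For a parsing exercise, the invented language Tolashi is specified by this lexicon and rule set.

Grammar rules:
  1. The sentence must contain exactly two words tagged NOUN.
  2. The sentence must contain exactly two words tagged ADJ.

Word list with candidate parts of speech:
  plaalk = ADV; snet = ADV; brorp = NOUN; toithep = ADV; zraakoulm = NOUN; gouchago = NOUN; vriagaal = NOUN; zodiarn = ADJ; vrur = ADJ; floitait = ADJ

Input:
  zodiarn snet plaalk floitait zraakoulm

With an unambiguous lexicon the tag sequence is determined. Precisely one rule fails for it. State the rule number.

Fixed tagging: ADJ ADV ADV ADJ NOUN.
Rule check: R1 ✗, R2 ✓.
Only rule 1 fails.

1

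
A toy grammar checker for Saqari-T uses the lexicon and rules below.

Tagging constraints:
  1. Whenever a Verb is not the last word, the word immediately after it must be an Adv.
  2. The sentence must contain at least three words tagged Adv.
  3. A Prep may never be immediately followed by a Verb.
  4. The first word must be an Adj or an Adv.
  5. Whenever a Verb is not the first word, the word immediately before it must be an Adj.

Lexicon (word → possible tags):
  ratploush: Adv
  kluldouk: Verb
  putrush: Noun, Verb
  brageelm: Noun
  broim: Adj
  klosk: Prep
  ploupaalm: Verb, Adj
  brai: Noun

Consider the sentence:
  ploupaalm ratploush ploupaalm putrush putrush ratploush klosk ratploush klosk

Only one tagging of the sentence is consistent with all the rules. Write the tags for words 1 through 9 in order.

Candidates per position — 1:ploupaalm {Verb,Adj}; 2:ratploush {Adv}; 3:ploupaalm {Verb,Adj}; 4:putrush {Noun,Verb}; 5:putrush {Noun,Verb}; 6:ratploush {Adv}; 7:klosk {Prep}; 8:ratploush {Adv}; 9:klosk {Prep}.
Position 1: Verb is ruled out by rule 4; that leaves Adj.
Position 3: Verb is ruled out by rule 1; that leaves Adj.
Position 4: Verb is ruled out by rule 1; that leaves Noun.
Position 5: Verb is ruled out by rule 5; that leaves Noun.
The only consistent sequence is: Adj Adv Adj Noun Noun Adv Prep Adv Prep.
Checking: rule 1 ✓; rule 2 ✓; rule 3 ✓; rule 4 ✓; rule 5 ✓.

Adj Adv Adj Noun Noun Adv Prep Adv Prep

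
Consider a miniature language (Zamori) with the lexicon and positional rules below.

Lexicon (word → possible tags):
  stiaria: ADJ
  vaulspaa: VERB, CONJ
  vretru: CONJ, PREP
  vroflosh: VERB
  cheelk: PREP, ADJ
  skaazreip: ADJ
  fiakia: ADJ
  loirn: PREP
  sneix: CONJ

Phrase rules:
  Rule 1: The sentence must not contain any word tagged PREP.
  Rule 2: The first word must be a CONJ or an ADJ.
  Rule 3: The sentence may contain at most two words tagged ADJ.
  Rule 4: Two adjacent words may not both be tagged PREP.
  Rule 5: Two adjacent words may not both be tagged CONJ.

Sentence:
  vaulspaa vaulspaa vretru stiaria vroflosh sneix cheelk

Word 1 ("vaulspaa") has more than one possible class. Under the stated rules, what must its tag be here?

CONJ

Candidates per position — 1:vaulspaa {VERB,CONJ}; 2:vaulspaa {VERB,CONJ}; 3:vretru {CONJ,PREP}; 4:stiaria {ADJ}; 5:vroflosh {VERB}; 6:sneix {CONJ}; 7:cheelk {PREP,ADJ}.
At position 1, choosing VERB makes rule 2 impossible to satisfy; hence CONJ.
At position 2, choosing CONJ makes rule 5 impossible to satisfy; hence VERB.
At position 3, choosing PREP makes rule 1 impossible to satisfy; hence CONJ.
At position 7, choosing PREP makes rule 1 impossible to satisfy; hence ADJ.
The unique satisfying tagging is: CONJ VERB CONJ ADJ VERB CONJ ADJ.
Rule-by-rule: rule 1 holds; rule 2 holds; rule 3 holds; rule 4 holds; rule 5 holds.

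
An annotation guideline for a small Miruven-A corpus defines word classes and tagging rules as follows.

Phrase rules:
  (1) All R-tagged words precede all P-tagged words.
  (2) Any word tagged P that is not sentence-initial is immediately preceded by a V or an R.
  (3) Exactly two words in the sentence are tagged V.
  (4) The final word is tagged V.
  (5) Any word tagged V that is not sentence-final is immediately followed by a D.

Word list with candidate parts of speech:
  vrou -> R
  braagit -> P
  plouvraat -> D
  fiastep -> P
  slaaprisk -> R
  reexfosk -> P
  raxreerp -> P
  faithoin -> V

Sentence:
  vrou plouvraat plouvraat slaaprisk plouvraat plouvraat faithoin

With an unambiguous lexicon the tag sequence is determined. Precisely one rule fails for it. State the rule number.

Fixed tagging: R D D R D D V.
Rule check: R1 ok, R2 ok, R3 fails, R4 ok, R5 ok.
Only rule 3 fails.

3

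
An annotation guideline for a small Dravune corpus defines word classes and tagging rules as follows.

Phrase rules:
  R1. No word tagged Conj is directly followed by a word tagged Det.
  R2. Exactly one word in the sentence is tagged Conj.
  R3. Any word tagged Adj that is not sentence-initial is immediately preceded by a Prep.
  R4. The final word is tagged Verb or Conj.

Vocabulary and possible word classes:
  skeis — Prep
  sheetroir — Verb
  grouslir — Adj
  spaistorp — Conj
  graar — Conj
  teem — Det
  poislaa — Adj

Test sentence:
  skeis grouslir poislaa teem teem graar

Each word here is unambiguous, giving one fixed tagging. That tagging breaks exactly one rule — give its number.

3

Fixed tagging: Prep Adj Adj Det Det Conj.
Applying the rules: R1 holds, R2 holds, R3 violated, R4 holds.
Only rule 3 fails.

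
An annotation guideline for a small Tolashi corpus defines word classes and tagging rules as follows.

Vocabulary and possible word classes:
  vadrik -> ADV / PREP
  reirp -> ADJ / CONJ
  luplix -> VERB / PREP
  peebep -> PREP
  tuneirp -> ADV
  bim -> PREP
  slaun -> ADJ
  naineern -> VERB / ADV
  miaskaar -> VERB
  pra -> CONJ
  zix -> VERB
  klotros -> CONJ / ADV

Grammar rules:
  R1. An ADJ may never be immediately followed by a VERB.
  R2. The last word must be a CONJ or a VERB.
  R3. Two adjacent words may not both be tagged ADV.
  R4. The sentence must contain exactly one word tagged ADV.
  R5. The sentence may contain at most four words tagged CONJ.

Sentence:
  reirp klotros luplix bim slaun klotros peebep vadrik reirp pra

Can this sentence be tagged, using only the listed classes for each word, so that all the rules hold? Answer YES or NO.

YES

Candidates per position — 1:reirp {ADJ,CONJ}; 2:klotros {CONJ,ADV}; 3:luplix {VERB,PREP}; 4:bim {PREP}; 5:slaun {ADJ}; 6:klotros {CONJ,ADV}; 7:peebep {PREP}; 8:vadrik {ADV,PREP}; 9:reirp {ADJ,CONJ}; 10:pra {CONJ}.
One satisfying assignment: CONJ ADV PREP PREP ADJ CONJ PREP PREP ADJ CONJ.
Rule-by-rule: rule 1 ✓; rule 2 ✓; rule 3 ✓; rule 4 ✓; rule 5 ✓.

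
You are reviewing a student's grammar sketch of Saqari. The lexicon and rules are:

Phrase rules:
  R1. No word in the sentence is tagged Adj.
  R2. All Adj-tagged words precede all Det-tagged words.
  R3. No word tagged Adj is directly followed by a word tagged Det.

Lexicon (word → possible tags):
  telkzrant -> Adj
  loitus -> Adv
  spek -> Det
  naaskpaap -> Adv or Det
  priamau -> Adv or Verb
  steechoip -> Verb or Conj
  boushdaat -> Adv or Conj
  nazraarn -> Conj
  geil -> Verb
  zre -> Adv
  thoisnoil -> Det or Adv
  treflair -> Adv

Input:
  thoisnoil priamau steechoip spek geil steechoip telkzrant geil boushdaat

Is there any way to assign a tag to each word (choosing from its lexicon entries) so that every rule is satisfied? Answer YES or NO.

Candidates per position — 1:thoisnoil {Det,Adv}; 2:priamau {Adv,Verb}; 3:steechoip {Verb,Conj}; 4:spek {Det}; 5:geil {Verb}; 6:steechoip {Verb,Conj}; 7:telkzrant {Adj}; 8:geil {Verb}; 9:boushdaat {Adv,Conj}.
Rule 1 cannot be satisfied by any choice of tags from the lexicon.
So there is no consistent tagging.

NO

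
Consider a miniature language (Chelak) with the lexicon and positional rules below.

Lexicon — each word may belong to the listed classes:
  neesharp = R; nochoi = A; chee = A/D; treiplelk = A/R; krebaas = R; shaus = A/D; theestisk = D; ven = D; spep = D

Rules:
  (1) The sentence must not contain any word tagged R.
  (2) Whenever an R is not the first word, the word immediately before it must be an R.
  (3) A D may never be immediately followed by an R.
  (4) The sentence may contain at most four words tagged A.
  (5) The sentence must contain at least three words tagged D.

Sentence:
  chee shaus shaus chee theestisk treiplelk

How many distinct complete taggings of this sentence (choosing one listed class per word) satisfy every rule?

Candidates per position — 1:chee {A,D}; 2:shaus {A,D}; 3:shaus {A,D}; 4:chee {A,D}; 5:theestisk {D}; 6:treiplelk {A,R}.
There are 32 candidate sequences in total.
Checking each against the rules leaves 11 sequences.
Count = 11.

11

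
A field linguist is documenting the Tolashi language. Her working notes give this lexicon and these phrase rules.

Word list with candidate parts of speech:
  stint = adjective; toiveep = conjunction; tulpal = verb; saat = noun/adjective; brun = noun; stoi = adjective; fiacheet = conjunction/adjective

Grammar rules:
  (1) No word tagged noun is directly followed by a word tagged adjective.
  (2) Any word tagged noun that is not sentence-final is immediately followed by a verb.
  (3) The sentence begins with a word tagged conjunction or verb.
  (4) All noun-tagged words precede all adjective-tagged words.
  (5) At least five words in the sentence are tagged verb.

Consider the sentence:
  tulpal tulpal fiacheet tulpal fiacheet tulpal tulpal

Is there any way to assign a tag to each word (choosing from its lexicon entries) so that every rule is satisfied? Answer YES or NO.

Candidates per position — 1:tulpal {verb}; 2:tulpal {verb}; 3:fiacheet {conjunction,adjective}; 4:tulpal {verb}; 5:fiacheet {conjunction,adjective}; 6:tulpal {verb}; 7:tulpal {verb}.
One satisfying assignment: verb verb conjunction verb conjunction verb verb.
Checking: rule 1 holds; rule 2 holds; rule 3 holds; rule 4 holds; rule 5 holds.

YES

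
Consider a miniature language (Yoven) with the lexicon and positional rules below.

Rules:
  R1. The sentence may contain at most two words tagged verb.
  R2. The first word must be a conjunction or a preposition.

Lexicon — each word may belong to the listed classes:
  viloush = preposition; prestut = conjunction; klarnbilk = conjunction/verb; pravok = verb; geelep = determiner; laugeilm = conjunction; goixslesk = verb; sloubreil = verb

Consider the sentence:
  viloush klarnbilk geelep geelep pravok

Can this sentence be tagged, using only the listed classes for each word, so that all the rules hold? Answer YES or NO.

Candidates per position — 1:viloush {preposition}; 2:klarnbilk {conjunction,verb}; 3:geelep {determiner}; 4:geelep {determiner}; 5:pravok {verb}.
One satisfying assignment: preposition conjunction determiner determiner verb.
Checking: rule 1 ok; rule 2 ok.

YES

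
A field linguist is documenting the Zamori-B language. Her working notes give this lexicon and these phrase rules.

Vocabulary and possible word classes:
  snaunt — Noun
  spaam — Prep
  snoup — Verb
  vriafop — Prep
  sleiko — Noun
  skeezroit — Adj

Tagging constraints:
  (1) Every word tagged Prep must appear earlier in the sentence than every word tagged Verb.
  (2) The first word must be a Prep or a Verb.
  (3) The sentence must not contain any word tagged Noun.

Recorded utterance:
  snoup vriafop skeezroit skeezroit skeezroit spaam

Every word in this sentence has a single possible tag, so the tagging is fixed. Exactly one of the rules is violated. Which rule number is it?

Fixed tagging: Verb Prep Adj Adj Adj Prep.
Applying the rules: R1 violated, R2 holds, R3 holds.
Only rule 1 fails.

1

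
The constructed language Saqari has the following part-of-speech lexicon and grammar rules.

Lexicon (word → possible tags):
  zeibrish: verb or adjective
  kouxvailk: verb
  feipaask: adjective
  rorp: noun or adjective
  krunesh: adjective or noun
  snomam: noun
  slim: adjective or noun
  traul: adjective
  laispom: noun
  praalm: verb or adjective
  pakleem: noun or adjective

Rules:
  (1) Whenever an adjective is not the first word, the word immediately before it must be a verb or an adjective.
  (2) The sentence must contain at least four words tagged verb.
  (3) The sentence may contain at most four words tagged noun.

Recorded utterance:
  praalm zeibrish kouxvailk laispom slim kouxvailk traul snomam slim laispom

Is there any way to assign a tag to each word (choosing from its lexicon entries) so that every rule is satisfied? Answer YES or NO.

Candidates per position — 1:praalm {verb,adjective}; 2:zeibrish {verb,adjective}; 3:kouxvailk {verb}; 4:laispom {noun}; 5:slim {adjective,noun}; 6:kouxvailk {verb}; 7:traul {adjective}; 8:snomam {noun}; 9:slim {adjective,noun}; 10:laispom {noun}.
Every candidate sequence violates at least one rule; no consistent tagging exists.

NO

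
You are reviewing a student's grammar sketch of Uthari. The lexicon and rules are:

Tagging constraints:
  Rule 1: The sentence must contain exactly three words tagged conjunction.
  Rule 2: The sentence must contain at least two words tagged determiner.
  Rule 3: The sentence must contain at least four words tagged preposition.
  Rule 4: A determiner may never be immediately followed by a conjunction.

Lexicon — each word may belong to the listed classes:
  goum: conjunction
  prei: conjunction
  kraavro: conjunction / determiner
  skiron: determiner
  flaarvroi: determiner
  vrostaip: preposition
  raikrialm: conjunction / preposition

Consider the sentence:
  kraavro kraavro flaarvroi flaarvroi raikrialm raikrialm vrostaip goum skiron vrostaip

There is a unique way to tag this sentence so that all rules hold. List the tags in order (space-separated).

Candidates per position — 1:kraavro {conjunction,determiner}; 2:kraavro {conjunction,determiner}; 3:flaarvroi {determiner}; 4:flaarvroi {determiner}; 5:raikrialm {conjunction,preposition}; 6:raikrialm {conjunction,preposition}; 7:vrostaip {preposition}; 8:goum {conjunction}; 9:skiron {determiner}; 10:vrostaip {preposition}.
At position 5, choosing conjunction makes rule 3 impossible to satisfy; hence preposition.
At position 6, choosing conjunction makes rule 3 impossible to satisfy; hence preposition.
At position 1, choosing determiner makes rule 1 impossible to satisfy; hence conjunction.
At position 2, choosing determiner makes rule 1 impossible to satisfy; hence conjunction.
So the tagging must be: conjunction conjunction determiner determiner preposition preposition preposition conjunction determiner preposition.
Verifying each rule — rule 1 holds; rule 2 holds; rule 3 holds; rule 4 holds.

conjunction conjunction determiner determiner preposition preposition preposition conjunction determiner preposition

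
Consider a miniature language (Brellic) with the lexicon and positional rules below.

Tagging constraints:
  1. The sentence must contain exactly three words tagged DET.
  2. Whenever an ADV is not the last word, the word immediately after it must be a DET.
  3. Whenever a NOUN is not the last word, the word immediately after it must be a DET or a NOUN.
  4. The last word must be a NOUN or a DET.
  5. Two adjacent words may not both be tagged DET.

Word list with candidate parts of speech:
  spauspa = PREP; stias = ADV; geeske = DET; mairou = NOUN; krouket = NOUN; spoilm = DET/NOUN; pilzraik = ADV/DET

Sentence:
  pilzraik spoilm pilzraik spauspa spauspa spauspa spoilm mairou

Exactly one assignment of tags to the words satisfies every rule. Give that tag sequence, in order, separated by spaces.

Candidates per position — 1:pilzraik {ADV,DET}; 2:spoilm {DET,NOUN}; 3:pilzraik {ADV,DET}; 4:spauspa {PREP}; 5:spauspa {PREP}; 6:spauspa {PREP}; 7:spoilm {DET,NOUN}; 8:mairou {NOUN}.
Position 3: tagging it ADV would leave rule 2 unsatisfiable, so it must be DET.
Position 2: tagging it DET would leave rule 5 unsatisfiable, so it must be NOUN.
Position 7: tagging it NOUN would leave rule 1 unsatisfiable, so it must be DET.
Position 1: tagging it ADV would leave rule 1 unsatisfiable, so it must be DET.
So the tagging must be: DET NOUN DET PREP PREP PREP DET NOUN.
Rule-by-rule: rule 1 ok; rule 2 ok; rule 3 ok; rule 4 ok; rule 5 ok.

DET NOUN DET PREP PREP PREP DET NOUN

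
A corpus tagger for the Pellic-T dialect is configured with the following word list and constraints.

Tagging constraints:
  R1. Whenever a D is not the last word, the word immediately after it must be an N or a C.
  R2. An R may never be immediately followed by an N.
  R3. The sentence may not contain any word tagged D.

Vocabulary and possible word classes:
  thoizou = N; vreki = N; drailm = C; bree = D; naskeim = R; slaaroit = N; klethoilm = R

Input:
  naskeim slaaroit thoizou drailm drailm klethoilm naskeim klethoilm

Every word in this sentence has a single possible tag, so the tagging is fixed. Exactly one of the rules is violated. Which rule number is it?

Fixed tagging: R N N C C R R R.
Applying the rules: R1 ok, R2 fails, R3 ok.
Only rule 2 fails.

2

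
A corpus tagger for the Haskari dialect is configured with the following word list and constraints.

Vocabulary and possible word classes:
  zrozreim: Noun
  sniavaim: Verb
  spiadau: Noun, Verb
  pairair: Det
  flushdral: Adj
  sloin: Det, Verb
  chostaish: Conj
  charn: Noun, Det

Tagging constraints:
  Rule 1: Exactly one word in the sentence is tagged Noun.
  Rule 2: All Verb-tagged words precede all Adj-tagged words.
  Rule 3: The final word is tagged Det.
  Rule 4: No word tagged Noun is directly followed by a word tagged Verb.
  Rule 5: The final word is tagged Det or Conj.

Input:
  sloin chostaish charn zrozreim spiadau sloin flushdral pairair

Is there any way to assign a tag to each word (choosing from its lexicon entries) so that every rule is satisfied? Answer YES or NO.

Candidates per position — 1:sloin {Det,Verb}; 2:chostaish {Conj}; 3:charn {Noun,Det}; 4:zrozreim {Noun}; 5:spiadau {Noun,Verb}; 6:sloin {Det,Verb}; 7:flushdral {Adj}; 8:pairair {Det}.
Every candidate sequence violates at least one rule; no consistent tagging exists.

NO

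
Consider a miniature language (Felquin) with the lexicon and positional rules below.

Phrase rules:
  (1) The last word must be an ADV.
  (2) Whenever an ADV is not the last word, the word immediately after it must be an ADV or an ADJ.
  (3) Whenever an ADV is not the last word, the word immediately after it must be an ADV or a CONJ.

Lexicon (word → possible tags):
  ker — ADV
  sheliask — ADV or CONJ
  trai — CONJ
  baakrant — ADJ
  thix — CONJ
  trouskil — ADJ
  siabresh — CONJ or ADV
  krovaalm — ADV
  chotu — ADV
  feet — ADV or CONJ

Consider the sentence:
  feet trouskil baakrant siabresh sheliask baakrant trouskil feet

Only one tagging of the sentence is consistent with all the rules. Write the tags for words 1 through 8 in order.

CONJ ADJ ADJ CONJ CONJ ADJ ADJ ADV

Candidates per position — 1:feet {ADV,CONJ}; 2:trouskil {ADJ}; 3:baakrant {ADJ}; 4:siabresh {CONJ,ADV}; 5:sheliask {ADV,CONJ}; 6:baakrant {ADJ}; 7:trouskil {ADJ}; 8:feet {ADV,CONJ}.
At position 1, choosing ADV makes rule 3 impossible to satisfy; hence CONJ.
At position 5, choosing ADV makes rule 3 impossible to satisfy; hence CONJ.
At position 8, choosing CONJ makes rule 1 impossible to satisfy; hence ADV.
At position 4, choosing ADV makes rule 2 impossible to satisfy; hence CONJ.
The only consistent sequence is: CONJ ADJ ADJ CONJ CONJ ADJ ADJ ADV.
Rule-by-rule: rule 1 satisfied; rule 2 satisfied; rule 3 satisfied.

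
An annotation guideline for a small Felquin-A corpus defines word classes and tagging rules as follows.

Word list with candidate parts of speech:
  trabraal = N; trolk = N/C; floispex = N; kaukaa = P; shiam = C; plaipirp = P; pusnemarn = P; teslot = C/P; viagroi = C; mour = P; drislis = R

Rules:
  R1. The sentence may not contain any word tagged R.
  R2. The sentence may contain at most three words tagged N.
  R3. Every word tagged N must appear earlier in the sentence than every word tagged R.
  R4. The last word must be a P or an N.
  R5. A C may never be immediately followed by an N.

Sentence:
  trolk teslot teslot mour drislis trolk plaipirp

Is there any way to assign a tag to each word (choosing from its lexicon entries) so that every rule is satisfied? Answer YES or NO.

Candidates per position — 1:trolk {N,C}; 2:teslot {C,P}; 3:teslot {C,P}; 4:mour {P}; 5:drislis {R}; 6:trolk {N,C}; 7:plaipirp {P}.
Rule 1 cannot be satisfied by any choice of tags from the lexicon.
So there is no consistent tagging.

NO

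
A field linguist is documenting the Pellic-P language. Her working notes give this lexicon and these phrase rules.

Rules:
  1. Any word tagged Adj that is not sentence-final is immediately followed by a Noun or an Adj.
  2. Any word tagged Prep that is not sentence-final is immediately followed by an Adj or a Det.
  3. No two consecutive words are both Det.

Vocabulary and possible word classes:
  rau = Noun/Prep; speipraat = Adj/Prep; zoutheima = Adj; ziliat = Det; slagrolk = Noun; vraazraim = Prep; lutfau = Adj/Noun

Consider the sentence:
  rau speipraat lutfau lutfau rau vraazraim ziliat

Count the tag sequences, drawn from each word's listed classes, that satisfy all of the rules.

Candidates per position — 1:rau {Noun,Prep}; 2:speipraat {Adj,Prep}; 3:lutfau {Adj,Noun}; 4:lutfau {Adj,Noun}; 5:rau {Noun,Prep}; 6:vraazraim {Prep}; 7:ziliat {Det}.
There are 32 candidate sequences in total.
Checking each against the rules leaves 10 sequences.
Count = 10.

10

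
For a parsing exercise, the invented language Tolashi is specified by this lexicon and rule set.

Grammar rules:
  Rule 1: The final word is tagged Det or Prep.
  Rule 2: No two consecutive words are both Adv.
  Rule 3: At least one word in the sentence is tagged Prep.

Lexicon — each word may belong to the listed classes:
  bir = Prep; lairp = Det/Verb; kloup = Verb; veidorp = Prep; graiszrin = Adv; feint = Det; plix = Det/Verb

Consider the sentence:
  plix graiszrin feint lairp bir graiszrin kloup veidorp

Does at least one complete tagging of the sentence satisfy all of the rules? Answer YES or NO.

Candidates per position — 1:plix {Det,Verb}; 2:graiszrin {Adv}; 3:feint {Det}; 4:lairp {Det,Verb}; 5:bir {Prep}; 6:graiszrin {Adv}; 7:kloup {Verb}; 8:veidorp {Prep}.
One satisfying assignment: Det Adv Det Det Prep Adv Verb Prep.
Rule-by-rule: rule 1 holds; rule 2 holds; rule 3 holds.

YES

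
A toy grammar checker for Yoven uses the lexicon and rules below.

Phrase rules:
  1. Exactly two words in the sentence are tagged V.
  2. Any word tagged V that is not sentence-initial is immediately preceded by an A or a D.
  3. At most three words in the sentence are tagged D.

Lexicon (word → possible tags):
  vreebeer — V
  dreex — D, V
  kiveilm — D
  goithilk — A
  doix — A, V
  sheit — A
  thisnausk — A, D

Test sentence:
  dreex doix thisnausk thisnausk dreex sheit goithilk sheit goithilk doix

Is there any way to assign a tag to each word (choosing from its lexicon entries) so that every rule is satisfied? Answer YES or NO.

YES

Candidates per position — 1:dreex {D,V}; 2:doix {A,V}; 3:thisnausk {A,D}; 4:thisnausk {A,D}; 5:dreex {D,V}; 6:sheit {A}; 7:goithilk {A}; 8:sheit {A}; 9:goithilk {A}; 10:doix {A,V}.
One satisfying assignment: D A A A V A A A A V.
Rule-by-rule: rule 1 ✓; rule 2 ✓; rule 3 ✓.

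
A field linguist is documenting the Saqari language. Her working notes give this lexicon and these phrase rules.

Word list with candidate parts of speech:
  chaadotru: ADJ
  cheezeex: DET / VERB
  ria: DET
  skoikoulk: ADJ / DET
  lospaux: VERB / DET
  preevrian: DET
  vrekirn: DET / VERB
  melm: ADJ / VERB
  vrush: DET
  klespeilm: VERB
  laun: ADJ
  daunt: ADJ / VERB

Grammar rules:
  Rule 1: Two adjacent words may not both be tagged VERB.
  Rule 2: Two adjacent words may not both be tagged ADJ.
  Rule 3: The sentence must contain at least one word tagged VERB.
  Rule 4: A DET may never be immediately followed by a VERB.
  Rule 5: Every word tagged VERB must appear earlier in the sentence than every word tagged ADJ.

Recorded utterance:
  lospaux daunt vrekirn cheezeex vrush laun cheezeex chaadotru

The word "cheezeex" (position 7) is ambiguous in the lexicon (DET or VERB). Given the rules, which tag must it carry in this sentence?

Candidates per position — 1:lospaux {VERB,DET}; 2:daunt {ADJ,VERB}; 3:vrekirn {DET,VERB}; 4:cheezeex {DET,VERB}; 5:vrush {DET}; 6:laun {ADJ}; 7:cheezeex {DET,VERB}; 8:chaadotru {ADJ}.
If word 7 were VERB, no tagging could satisfy rule 5; so word 7 is DET.
The remaining ambiguous positions (1, 2, 3, 4) are resolved jointly — only one combination satisfies every rule.
The unique satisfying tagging is: VERB ADJ DET DET DET ADJ DET ADJ.
Verifying each rule — rule 1 ok; rule 2 ok; rule 3 ok; rule 4 ok; rule 5 ok.

DET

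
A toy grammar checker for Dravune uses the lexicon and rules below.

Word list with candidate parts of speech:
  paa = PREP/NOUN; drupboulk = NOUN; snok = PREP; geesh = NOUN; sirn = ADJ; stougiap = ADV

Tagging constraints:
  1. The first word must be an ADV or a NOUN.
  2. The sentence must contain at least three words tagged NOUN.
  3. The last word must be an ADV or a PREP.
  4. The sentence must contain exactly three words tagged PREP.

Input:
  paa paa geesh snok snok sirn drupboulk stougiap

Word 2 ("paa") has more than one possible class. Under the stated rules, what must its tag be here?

Candidates per position — 1:paa {PREP,NOUN}; 2:paa {PREP,NOUN}; 3:geesh {NOUN}; 4:snok {PREP}; 5:snok {PREP}; 6:sirn {ADJ}; 7:drupboulk {NOUN}; 8:stougiap {ADV}.
Position 1: PREP is ruled out by rule 1; that leaves NOUN.
Position 2: NOUN is ruled out by rule 4; that leaves PREP.
The unique satisfying tagging is: NOUN PREP NOUN PREP PREP ADJ NOUN ADV.
Verifying each rule — rule 1 holds; rule 2 holds; rule 3 holds; rule 4 holds.

PREP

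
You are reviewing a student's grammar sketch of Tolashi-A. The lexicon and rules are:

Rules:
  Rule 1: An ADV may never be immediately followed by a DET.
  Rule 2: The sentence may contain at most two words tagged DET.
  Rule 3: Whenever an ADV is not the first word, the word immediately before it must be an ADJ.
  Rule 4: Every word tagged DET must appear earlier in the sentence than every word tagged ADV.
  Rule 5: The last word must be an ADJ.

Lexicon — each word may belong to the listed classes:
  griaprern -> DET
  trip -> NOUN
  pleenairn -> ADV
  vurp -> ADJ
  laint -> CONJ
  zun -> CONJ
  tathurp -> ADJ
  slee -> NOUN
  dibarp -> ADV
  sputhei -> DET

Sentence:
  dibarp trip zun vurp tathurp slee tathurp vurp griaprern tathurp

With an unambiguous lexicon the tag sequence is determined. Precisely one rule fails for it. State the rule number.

4

Fixed tagging: ADV NOUN CONJ ADJ ADJ NOUN ADJ ADJ DET ADJ.
Rule check: R1 holds, R2 holds, R3 holds, R4 violated, R5 holds.
Only rule 4 fails.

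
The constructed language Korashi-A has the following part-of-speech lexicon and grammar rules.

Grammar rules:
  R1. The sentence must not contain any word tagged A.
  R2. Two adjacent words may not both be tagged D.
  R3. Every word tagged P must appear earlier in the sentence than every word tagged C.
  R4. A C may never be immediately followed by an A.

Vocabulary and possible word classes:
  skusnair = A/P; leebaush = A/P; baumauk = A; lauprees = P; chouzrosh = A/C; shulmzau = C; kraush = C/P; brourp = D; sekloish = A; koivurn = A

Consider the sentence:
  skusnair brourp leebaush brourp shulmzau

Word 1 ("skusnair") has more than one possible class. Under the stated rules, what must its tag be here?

P

Candidates per position — 1:skusnair {A,P}; 2:brourp {D}; 3:leebaush {A,P}; 4:brourp {D}; 5:shulmzau {C}.
If word 1 were A, no tagging could satisfy rule 1; so word 1 is P.
If word 3 were A, no tagging could satisfy rule 1; so word 3 is P.
So the tagging must be: P D P D C.
Verifying each rule — rule 1 satisfied; rule 2 satisfied; rule 3 satisfied; rule 4 satisfied.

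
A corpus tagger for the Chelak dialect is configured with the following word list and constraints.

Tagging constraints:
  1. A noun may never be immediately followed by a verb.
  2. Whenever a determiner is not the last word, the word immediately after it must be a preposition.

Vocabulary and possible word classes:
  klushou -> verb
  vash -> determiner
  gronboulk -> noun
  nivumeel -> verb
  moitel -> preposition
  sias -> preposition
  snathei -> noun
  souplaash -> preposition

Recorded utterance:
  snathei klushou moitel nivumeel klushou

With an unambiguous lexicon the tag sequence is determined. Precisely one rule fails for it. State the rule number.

Fixed tagging: noun verb preposition verb verb.
Rule check: R1 violated, R2 holds.
Only rule 1 fails.

1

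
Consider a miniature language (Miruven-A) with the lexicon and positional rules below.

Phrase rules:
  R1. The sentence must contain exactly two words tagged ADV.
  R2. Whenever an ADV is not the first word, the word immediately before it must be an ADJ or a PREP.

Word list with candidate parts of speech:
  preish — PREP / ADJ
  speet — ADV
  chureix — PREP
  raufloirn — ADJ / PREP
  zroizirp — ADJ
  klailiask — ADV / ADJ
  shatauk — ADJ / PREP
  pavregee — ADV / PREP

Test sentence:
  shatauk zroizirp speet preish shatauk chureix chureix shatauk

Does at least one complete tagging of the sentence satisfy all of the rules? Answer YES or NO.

Candidates per position — 1:shatauk {ADJ,PREP}; 2:zroizirp {ADJ}; 3:speet {ADV}; 4:preish {PREP,ADJ}; 5:shatauk {ADJ,PREP}; 6:chureix {PREP}; 7:chureix {PREP}; 8:shatauk {ADJ,PREP}.
Rule 1 cannot be satisfied by any choice of tags from the lexicon.
So there is no consistent tagging.

NO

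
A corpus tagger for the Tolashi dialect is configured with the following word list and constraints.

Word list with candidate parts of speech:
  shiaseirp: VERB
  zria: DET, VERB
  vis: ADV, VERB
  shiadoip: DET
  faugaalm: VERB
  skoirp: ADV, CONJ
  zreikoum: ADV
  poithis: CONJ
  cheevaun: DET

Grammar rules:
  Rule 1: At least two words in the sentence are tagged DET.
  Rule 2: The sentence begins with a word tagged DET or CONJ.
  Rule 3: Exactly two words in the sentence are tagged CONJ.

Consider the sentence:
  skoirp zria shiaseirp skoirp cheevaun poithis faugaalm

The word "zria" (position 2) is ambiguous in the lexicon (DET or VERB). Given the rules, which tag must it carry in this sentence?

Candidates per position — 1:skoirp {ADV,CONJ}; 2:zria {DET,VERB}; 3:shiaseirp {VERB}; 4:skoirp {ADV,CONJ}; 5:cheevaun {DET}; 6:poithis {CONJ}; 7:faugaalm {VERB}.
Word 1 cannot be ADV — rule 2 would then fail for every completion. It is CONJ.
Word 2 cannot be VERB — rule 1 would then fail for every completion. It is DET.
Word 4 cannot be CONJ — rule 3 would then fail for every completion. It is ADV.
The only consistent sequence is: CONJ DET VERB ADV DET CONJ VERB.
Rule-by-rule: rule 1 holds; rule 2 holds; rule 3 holds.

DET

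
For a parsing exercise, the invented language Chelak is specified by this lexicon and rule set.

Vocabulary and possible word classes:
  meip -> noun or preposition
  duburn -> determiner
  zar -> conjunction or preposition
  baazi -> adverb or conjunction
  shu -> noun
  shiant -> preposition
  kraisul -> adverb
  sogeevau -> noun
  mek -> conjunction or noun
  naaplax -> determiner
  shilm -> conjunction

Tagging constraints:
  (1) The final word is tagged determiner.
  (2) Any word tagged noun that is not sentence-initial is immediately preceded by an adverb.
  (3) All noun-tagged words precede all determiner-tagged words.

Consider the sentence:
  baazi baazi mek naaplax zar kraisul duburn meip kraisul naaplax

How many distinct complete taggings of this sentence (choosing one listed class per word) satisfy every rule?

12

Candidates per position — 1:baazi {adverb,conjunction}; 2:baazi {adverb,conjunction}; 3:mek {conjunction,noun}; 4:naaplax {determiner}; 5:zar {conjunction,preposition}; 6:kraisul {adverb}; 7:duburn {determiner}; 8:meip {noun,preposition}; 9:kraisul {adverb}; 10:naaplax {determiner}.
There are 32 candidate sequences in total.
Checking each against the rules leaves 12 sequences.
Count = 12.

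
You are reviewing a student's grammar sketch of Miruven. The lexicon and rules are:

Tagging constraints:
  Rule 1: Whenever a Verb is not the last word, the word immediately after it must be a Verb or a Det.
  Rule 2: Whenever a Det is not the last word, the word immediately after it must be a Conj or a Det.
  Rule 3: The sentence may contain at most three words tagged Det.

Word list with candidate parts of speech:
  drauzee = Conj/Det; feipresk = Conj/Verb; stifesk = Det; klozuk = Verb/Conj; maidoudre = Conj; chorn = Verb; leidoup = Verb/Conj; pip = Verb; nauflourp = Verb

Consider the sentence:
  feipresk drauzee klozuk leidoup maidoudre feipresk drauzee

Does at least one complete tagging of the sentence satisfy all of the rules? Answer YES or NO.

YES

Candidates per position — 1:feipresk {Conj,Verb}; 2:drauzee {Conj,Det}; 3:klozuk {Verb,Conj}; 4:leidoup {Verb,Conj}; 5:maidoudre {Conj}; 6:feipresk {Conj,Verb}; 7:drauzee {Conj,Det}.
One satisfying assignment: Verb Det Conj Conj Conj Conj Det.
Rule-by-rule: rule 1 holds; rule 2 holds; rule 3 holds.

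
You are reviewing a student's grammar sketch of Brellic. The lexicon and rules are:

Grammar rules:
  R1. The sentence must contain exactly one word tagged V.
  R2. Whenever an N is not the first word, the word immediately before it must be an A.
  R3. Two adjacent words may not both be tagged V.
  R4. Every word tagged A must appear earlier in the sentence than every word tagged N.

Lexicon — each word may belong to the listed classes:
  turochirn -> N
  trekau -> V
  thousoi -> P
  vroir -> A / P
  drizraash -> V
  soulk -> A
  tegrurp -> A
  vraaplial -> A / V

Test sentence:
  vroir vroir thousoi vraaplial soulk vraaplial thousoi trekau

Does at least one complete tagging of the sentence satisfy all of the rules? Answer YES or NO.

Candidates per position — 1:vroir {A,P}; 2:vroir {A,P}; 3:thousoi {P}; 4:vraaplial {A,V}; 5:soulk {A}; 6:vraaplial {A,V}; 7:thousoi {P}; 8:trekau {V}.
One satisfying assignment: P P P A A A P V.
Checking: rule 1 ok; rule 2 ok; rule 3 ok; rule 4 ok.

YES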